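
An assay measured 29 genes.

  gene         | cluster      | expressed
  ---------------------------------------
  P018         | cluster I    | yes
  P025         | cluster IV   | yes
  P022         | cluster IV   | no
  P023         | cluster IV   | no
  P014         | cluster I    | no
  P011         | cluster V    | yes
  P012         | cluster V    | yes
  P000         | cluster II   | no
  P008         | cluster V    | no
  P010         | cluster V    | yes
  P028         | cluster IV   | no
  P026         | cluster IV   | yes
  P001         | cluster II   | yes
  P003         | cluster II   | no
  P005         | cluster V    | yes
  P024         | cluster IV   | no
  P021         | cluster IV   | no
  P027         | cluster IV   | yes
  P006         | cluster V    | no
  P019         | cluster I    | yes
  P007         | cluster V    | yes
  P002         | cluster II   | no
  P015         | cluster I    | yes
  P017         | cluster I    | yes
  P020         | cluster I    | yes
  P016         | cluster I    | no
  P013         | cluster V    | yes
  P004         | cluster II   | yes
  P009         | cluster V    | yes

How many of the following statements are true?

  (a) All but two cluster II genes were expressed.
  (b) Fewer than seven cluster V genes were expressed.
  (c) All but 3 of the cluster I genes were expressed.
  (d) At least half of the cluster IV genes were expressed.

0

(a) cluster II: |A| = 5, |A ∩ B| = 2; needs |A ∖ B| = 2 — false.
(b) cluster V: |A| = 9, |A ∩ B| = 7; needs |A ∩ B| < 7 — false.
(c) cluster I: |A| = 7, |A ∩ B| = 5; needs |A ∖ B| = 3 — false.
(d) cluster IV: |A| = 8, |A ∩ B| = 3; needs |A ∩ B| ≥ |A ∖ B| — false.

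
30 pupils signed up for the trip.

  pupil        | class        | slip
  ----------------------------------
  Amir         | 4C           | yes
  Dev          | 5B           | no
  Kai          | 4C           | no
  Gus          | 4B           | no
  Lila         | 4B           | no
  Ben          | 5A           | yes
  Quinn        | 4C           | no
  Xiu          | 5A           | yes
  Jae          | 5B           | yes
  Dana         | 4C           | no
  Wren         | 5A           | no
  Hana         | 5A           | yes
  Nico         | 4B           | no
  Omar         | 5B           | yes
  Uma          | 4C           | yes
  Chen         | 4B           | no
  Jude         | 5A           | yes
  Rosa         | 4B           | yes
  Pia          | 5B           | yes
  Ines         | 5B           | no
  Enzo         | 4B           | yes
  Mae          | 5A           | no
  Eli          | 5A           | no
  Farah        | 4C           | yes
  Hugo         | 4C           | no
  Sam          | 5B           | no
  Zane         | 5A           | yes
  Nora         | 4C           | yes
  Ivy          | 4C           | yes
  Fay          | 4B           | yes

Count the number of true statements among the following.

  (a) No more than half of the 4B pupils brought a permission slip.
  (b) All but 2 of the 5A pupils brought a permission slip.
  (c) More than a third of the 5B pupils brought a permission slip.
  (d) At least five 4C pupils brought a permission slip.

3

(a) 4B: |A| = 7, |A ∩ B| = 3; needs |A ∩ B| ≤ |A ∖ B| — true.
(b) 5A: |A| = 8, |A ∩ B| = 5; needs |A ∖ B| = 2 — false.
(c) 5B: |A| = 6, |A ∩ B| = 3; needs |A ∩ B| / |A| > 1/3 — true.
(d) 4C: |A| = 9, |A ∩ B| = 5; needs |A ∩ B| ≥ 5 — true.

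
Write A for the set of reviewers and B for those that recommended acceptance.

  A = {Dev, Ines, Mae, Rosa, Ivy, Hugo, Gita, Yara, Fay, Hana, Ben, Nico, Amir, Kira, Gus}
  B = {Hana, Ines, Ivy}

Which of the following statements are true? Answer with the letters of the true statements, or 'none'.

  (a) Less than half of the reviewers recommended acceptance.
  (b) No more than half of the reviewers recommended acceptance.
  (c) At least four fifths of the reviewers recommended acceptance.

|A| = 15, |A ∩ B| = 3, |A ∖ B| = 12.
(a) |A ∩ B| < |A ∖ B|: holds.
(b) |A ∩ B| ≤ |A ∖ B|: holds.
(c) |A ∩ B| / |A| ≥ 4/5: fails.

(a), (b)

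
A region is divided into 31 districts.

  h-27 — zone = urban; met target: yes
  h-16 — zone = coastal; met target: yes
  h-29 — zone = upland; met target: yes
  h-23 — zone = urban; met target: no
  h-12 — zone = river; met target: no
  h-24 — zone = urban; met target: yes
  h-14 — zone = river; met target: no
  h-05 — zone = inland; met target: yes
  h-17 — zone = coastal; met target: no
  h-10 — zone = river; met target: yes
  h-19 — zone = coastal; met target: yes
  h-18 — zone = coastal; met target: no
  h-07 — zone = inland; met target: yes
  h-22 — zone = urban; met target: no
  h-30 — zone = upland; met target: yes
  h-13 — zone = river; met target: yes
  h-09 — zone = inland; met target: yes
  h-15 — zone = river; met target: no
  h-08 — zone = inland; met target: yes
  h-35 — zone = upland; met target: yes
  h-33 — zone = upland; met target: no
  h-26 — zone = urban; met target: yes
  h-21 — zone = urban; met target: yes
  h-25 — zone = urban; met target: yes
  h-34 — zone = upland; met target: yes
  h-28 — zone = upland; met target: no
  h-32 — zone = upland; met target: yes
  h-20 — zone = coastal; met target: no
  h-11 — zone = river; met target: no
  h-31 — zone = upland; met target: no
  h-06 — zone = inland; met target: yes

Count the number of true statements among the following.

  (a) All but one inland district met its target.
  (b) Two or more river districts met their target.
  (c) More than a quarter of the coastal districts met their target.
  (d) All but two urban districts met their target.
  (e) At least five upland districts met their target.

(a) inland: |A| = 5, |A ∩ B| = 5; needs |A ∖ B| = 1 — false.
(b) river: |A| = 6, |A ∩ B| = 2; needs |A ∩ B| ≥ 2 — true.
(c) coastal: |A| = 5, |A ∩ B| = 2; needs |A ∩ B| / |A| > 1/4 — true.
(d) urban: |A| = 7, |A ∩ B| = 5; needs |A ∖ B| = 2 — true.
(e) upland: |A| = 8, |A ∩ B| = 5; needs |A ∩ B| ≥ 5 — true.

4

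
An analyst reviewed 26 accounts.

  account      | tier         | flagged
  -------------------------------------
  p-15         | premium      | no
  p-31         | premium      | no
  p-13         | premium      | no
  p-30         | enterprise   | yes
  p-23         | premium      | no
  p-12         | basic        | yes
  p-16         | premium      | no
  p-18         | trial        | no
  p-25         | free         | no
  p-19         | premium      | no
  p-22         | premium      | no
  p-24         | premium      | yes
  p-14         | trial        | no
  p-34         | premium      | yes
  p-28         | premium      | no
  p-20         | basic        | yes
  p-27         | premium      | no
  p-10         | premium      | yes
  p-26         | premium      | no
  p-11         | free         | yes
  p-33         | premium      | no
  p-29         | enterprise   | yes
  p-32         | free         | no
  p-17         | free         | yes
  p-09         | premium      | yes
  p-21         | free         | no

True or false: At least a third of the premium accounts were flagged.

Truth condition: |A ∩ B| / |A| ≥ 1/3.
|A| = 15, |A ∩ B| = 4, |A ∖ B| = 11.
|A ∩ B|/|A| = 4/15, so the statement is false.

False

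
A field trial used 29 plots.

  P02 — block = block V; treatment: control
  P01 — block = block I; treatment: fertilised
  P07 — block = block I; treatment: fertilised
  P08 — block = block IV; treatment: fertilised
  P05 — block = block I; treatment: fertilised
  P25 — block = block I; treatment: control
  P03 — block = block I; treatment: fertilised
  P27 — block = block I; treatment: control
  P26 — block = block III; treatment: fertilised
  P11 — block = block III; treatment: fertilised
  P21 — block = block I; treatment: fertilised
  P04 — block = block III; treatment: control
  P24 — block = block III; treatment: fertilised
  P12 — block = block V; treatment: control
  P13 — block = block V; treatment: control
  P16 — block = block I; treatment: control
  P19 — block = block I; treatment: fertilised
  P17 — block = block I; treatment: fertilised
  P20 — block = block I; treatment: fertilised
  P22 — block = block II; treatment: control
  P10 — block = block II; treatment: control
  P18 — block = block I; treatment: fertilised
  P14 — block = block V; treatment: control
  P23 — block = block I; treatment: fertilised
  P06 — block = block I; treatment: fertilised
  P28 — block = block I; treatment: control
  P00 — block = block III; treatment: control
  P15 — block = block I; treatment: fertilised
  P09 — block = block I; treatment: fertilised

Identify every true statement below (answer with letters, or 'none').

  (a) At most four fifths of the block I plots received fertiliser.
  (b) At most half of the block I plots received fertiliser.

|A| = 17, |A ∩ B| = 13, |A ∖ B| = 4.
(a) |A ∩ B| / |A| ≤ 4/5: holds.
(b) |A ∩ B| ≤ |A ∖ B|: fails.

(a)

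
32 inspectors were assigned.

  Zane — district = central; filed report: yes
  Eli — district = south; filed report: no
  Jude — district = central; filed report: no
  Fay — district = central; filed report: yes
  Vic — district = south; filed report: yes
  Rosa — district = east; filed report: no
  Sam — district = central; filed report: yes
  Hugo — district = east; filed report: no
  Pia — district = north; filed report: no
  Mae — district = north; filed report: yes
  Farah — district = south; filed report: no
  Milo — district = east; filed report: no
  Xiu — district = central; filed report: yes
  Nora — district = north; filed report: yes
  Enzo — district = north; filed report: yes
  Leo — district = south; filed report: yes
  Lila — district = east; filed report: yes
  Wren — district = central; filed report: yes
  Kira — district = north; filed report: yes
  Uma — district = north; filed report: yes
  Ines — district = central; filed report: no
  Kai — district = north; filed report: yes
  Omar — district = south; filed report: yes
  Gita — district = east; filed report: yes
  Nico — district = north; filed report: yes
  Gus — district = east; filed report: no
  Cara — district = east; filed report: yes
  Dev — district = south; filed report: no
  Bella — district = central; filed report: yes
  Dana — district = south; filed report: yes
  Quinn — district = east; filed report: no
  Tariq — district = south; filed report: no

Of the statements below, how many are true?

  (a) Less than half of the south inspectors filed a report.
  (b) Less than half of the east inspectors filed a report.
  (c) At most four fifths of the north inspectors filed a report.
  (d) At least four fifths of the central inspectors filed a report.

1

(a) south: |A| = 8, |A ∩ B| = 4; needs |A ∩ B| < |A ∖ B| — false.
(b) east: |A| = 8, |A ∩ B| = 3; needs |A ∩ B| < |A ∖ B| — true.
(c) north: |A| = 8, |A ∩ B| = 7; needs |A ∩ B| / |A| ≤ 4/5 — false.
(d) central: |A| = 8, |A ∩ B| = 6; needs |A ∩ B| / |A| ≥ 4/5 — false.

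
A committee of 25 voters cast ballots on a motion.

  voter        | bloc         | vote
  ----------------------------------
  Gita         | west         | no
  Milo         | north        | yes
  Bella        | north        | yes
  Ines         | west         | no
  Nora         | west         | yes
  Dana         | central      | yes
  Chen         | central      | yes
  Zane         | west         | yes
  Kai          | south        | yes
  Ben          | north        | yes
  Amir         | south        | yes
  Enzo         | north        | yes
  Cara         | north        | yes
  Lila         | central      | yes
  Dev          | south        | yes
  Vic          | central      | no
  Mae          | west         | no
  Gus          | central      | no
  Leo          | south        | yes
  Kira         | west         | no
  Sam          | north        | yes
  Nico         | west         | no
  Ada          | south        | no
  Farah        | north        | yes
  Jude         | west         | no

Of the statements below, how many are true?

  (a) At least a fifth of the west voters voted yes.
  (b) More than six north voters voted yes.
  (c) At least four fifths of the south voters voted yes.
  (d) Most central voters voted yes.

4

(a) west: |A| = 8, |A ∩ B| = 2; needs |A ∩ B| / |A| ≥ 1/5 — true.
(b) north: |A| = 7, |A ∩ B| = 7; needs |A ∩ B| > 6 — true.
(c) south: |A| = 5, |A ∩ B| = 4; needs |A ∩ B| / |A| ≥ 4/5 — true.
(d) central: |A| = 5, |A ∩ B| = 3; needs |A ∩ B| > |A ∖ B| — true.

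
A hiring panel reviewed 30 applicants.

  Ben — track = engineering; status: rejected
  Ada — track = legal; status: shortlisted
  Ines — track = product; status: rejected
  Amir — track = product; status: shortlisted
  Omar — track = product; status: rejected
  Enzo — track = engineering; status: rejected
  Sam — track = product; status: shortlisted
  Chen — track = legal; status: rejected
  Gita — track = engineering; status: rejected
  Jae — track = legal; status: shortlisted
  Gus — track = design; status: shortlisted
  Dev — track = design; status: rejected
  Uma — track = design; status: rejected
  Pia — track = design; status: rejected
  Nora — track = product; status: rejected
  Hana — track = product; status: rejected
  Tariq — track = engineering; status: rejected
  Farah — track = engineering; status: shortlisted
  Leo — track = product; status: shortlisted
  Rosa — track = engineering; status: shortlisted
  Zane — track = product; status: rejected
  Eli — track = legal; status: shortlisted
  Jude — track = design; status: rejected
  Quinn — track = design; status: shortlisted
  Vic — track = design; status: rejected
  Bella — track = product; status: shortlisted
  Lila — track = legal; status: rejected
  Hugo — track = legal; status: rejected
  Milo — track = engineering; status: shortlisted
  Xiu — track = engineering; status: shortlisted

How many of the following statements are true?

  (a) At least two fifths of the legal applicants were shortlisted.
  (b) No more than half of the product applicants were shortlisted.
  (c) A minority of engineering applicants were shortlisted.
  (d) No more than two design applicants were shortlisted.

(a) legal: |A| = 6, |A ∩ B| = 3; needs |A ∩ B| / |A| ≥ 2/5 — true.
(b) product: |A| = 9, |A ∩ B| = 4; needs |A ∩ B| ≤ |A ∖ B| — true.
(c) engineering: |A| = 8, |A ∩ B| = 4; needs |A ∩ B| < |A ∖ B| — false.
(d) design: |A| = 7, |A ∩ B| = 2; needs |A ∩ B| ≤ 2 — true.

3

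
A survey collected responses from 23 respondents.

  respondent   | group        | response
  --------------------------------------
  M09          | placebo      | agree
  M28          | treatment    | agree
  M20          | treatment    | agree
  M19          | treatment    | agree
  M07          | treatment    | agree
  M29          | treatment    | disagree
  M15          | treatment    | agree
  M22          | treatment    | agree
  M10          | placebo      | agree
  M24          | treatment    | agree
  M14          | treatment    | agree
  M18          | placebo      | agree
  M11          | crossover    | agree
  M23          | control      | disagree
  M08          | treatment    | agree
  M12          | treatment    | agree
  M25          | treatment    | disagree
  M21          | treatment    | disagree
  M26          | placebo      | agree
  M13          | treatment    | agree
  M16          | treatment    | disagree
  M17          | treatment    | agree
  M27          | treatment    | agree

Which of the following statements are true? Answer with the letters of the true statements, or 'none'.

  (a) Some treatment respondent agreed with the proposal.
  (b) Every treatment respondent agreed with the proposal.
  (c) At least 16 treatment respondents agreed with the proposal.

|A| = 17, |A ∩ B| = 13, |A ∖ B| = 4.
(a) A ∩ B ≠ ∅ (|A ∩ B| ≥ 1): holds.
(b) A ⊆ B, i.e. every element of A is in B (|A ∖ B| = 0): fails.
(c) |A ∩ B| ≥ 16: fails.

(a)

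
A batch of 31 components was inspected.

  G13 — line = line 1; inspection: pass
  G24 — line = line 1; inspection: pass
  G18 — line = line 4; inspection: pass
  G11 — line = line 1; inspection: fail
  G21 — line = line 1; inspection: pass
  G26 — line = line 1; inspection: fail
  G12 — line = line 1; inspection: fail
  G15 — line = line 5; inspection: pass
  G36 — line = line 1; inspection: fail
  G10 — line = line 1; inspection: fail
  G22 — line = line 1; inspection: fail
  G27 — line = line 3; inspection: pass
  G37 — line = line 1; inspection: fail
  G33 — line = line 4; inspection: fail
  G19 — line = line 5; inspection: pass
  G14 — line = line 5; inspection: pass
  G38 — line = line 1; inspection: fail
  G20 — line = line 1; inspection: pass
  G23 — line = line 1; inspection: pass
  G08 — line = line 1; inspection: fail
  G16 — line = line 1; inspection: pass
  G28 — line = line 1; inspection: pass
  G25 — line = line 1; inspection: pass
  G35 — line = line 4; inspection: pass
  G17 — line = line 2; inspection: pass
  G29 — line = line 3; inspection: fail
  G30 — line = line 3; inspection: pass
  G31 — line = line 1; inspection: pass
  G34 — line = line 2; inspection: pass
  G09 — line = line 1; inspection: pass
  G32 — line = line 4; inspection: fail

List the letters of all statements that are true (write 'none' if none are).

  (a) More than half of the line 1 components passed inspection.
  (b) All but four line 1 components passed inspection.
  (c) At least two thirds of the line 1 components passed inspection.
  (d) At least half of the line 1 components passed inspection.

(a), (d)

|A| = 19, |A ∩ B| = 10, |A ∖ B| = 9.
(a) |A ∩ B| > |A ∖ B|: holds.
(b) |A ∖ B| = 4: fails.
(c) |A ∩ B| / |A| ≥ 2/3: fails.
(d) |A ∩ B| ≥ |A ∖ B|: holds.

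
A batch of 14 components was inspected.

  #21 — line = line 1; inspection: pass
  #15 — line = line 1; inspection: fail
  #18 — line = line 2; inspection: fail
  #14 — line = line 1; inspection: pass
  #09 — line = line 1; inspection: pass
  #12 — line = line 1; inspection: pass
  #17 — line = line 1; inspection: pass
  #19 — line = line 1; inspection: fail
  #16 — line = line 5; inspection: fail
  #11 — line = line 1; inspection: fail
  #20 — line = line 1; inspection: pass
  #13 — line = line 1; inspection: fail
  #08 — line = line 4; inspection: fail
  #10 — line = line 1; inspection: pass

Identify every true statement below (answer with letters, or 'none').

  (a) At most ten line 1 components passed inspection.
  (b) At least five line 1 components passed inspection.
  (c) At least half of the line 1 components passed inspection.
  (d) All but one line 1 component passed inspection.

(a), (b), (c)

|A| = 11, |A ∩ B| = 7, |A ∖ B| = 4.
(a) |A ∩ B| ≤ 10: holds.
(b) |A ∩ B| ≥ 5: holds.
(c) |A ∩ B| ≥ |A ∖ B|: holds.
(d) |A ∖ B| = 1: fails.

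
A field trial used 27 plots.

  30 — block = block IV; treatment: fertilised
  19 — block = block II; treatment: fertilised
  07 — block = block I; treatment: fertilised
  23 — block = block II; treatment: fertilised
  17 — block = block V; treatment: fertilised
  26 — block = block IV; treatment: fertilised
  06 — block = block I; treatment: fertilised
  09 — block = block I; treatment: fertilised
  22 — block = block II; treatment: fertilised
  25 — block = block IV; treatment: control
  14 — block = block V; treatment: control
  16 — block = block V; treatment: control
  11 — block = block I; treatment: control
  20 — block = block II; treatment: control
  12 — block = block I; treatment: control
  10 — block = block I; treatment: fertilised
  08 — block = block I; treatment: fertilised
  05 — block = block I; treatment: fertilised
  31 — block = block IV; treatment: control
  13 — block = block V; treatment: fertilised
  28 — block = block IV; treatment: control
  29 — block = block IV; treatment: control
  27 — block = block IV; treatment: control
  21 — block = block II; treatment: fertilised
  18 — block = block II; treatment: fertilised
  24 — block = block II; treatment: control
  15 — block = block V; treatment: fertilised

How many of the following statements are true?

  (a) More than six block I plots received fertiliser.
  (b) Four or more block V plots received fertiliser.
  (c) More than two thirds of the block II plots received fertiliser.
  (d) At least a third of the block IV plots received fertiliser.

1

(a) block I: |A| = 8, |A ∩ B| = 6; needs |A ∩ B| > 6 — false.
(b) block V: |A| = 5, |A ∩ B| = 3; needs |A ∩ B| ≥ 4 — false.
(c) block II: |A| = 7, |A ∩ B| = 5; needs |A ∩ B| / |A| > 2/3 — true.
(d) block IV: |A| = 7, |A ∩ B| = 2; needs |A ∩ B| / |A| ≥ 1/3 — false.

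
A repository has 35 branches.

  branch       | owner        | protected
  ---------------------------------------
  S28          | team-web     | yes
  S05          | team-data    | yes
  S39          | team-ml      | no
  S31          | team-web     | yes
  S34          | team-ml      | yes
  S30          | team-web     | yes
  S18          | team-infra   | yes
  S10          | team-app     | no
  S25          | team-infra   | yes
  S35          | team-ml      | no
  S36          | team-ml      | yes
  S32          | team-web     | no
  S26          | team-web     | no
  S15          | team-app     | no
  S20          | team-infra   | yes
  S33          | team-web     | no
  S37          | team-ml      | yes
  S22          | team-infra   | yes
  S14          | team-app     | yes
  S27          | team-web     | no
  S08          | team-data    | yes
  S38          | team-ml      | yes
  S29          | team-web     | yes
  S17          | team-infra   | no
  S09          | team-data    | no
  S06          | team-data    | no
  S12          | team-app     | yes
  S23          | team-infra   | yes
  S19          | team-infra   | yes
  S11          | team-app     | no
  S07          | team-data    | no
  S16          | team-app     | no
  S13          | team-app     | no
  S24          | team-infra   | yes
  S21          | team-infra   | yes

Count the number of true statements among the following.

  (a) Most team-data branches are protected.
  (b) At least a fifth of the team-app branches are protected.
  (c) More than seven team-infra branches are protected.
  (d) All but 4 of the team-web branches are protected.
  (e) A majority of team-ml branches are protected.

4

(a) team-data: |A| = 5, |A ∩ B| = 2; needs |A ∩ B| > |A ∖ B| — false.
(b) team-app: |A| = 7, |A ∩ B| = 2; needs |A ∩ B| / |A| ≥ 1/5 — true.
(c) team-infra: |A| = 9, |A ∩ B| = 8; needs |A ∩ B| > 7 — true.
(d) team-web: |A| = 8, |A ∩ B| = 4; needs |A ∖ B| = 4 — true.
(e) team-ml: |A| = 6, |A ∩ B| = 4; needs |A ∩ B| > |A ∖ B| — true.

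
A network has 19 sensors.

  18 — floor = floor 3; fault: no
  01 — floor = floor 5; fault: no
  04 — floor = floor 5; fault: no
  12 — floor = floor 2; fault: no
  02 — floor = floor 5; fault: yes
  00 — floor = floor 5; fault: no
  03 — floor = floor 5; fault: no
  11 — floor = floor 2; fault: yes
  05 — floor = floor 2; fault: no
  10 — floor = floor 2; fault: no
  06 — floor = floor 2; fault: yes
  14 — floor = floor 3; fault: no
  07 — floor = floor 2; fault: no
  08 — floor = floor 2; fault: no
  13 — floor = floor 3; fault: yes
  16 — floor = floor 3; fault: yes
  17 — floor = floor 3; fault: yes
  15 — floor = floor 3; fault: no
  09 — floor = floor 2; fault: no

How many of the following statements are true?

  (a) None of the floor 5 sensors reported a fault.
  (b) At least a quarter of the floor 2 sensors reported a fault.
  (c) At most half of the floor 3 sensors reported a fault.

(a) floor 5: |A| = 5, |A ∩ B| = 1; needs A ∩ B = ∅ (|A ∩ B| = 0) — false.
(b) floor 2: |A| = 8, |A ∩ B| = 2; needs |A ∩ B| / |A| ≥ 1/4 — true.
(c) floor 3: |A| = 6, |A ∩ B| = 3; needs |A ∩ B| ≤ |A ∖ B| — true.

2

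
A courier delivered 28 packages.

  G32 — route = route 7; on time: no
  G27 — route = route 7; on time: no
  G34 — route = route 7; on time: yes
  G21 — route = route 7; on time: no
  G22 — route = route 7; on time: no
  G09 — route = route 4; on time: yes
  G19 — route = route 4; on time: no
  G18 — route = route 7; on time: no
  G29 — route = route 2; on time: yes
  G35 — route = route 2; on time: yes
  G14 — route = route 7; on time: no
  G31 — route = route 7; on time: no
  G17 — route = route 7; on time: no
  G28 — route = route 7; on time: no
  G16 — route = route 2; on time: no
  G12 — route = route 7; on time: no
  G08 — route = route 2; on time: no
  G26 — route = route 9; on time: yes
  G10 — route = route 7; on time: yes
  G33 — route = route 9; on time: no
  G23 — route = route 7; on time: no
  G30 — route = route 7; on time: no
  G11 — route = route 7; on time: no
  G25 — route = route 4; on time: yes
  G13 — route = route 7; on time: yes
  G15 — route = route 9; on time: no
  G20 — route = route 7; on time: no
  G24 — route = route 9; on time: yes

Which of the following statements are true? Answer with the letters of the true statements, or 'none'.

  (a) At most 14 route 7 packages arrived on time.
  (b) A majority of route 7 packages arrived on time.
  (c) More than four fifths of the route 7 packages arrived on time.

(a)

|A| = 17, |A ∩ B| = 3, |A ∖ B| = 14.
(a) |A ∩ B| ≤ 14: holds.
(b) |A ∩ B| > |A ∖ B|: fails.
(c) |A ∩ B| / |A| > 4/5: fails.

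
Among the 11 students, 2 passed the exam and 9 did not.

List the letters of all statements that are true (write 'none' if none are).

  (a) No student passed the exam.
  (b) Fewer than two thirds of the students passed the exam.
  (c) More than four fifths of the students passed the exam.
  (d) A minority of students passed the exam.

(b), (d)

|A| = 11, |A ∩ B| = 2, |A ∖ B| = 9.
(a) A ∩ B = ∅ (|A ∩ B| = 0): fails.
(b) |A ∩ B| / |A| < 2/3: holds.
(c) |A ∩ B| / |A| > 4/5: fails.
(d) |A ∩ B| < |A ∖ B|: holds.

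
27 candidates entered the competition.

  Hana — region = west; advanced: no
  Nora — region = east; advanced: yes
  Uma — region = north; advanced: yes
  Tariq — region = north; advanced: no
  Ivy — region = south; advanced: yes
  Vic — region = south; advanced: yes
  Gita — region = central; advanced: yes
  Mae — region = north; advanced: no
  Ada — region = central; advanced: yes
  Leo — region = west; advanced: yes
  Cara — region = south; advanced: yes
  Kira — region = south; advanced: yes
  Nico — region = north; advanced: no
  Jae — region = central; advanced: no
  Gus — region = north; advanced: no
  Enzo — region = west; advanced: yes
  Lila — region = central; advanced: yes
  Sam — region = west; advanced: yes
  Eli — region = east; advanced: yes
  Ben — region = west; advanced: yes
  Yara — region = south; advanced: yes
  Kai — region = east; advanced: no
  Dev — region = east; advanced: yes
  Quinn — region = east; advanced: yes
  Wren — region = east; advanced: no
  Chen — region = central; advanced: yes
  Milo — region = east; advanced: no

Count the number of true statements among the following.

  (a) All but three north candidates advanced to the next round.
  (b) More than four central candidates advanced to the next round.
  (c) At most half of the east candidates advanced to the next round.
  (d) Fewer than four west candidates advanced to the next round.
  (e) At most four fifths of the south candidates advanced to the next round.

(a) north: |A| = 5, |A ∩ B| = 1; needs |A ∖ B| = 3 — false.
(b) central: |A| = 5, |A ∩ B| = 4; needs |A ∩ B| > 4 — false.
(c) east: |A| = 7, |A ∩ B| = 4; needs |A ∩ B| ≤ |A ∖ B| — false.
(d) west: |A| = 5, |A ∩ B| = 4; needs |A ∩ B| < 4 — false.
(e) south: |A| = 5, |A ∩ B| = 5; needs |A ∩ B| / |A| ≤ 4/5 — false.

0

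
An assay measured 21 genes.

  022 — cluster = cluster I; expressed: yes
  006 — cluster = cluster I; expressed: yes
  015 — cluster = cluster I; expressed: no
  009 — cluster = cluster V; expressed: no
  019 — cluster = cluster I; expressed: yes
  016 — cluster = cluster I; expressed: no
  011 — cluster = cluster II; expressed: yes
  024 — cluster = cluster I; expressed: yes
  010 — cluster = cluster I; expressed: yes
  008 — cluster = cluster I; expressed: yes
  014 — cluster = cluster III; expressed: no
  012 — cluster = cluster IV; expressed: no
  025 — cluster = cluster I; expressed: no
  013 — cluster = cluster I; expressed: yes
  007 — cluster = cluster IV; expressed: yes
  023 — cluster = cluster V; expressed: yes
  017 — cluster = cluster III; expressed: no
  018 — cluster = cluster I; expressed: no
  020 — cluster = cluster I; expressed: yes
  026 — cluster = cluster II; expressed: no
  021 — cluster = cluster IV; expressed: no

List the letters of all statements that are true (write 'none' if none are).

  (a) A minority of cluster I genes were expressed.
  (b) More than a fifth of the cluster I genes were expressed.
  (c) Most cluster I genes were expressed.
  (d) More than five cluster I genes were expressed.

|A| = 12, |A ∩ B| = 8, |A ∖ B| = 4.
(a) |A ∩ B| < |A ∖ B|: fails.
(b) |A ∩ B| / |A| > 1/5: holds.
(c) |A ∩ B| > |A ∖ B|: holds.
(d) |A ∩ B| > 5: holds.

(b), (c), (d)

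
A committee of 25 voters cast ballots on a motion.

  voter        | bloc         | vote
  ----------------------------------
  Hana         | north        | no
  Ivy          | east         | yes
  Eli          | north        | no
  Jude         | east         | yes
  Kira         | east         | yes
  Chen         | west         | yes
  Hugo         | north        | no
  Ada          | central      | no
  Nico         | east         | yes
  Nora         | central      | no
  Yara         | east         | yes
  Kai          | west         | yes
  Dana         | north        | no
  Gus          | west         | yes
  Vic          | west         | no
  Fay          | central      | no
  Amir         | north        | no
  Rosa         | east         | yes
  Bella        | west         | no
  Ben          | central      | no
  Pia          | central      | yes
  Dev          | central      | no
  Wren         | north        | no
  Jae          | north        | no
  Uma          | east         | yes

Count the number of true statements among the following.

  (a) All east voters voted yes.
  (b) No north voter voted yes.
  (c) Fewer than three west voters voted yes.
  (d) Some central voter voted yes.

(a) east: |A| = 7, |A ∩ B| = 7; needs A ⊆ B, i.e. every element of A is in B (|A ∖ B| = 0) — true.
(b) north: |A| = 7, |A ∩ B| = 0; needs A ∩ B = ∅ (|A ∩ B| = 0) — true.
(c) west: |A| = 5, |A ∩ B| = 3; needs |A ∩ B| < 3 — false.
(d) central: |A| = 6, |A ∩ B| = 1; needs A ∩ B ≠ ∅ (|A ∩ B| ≥ 1) — true.

3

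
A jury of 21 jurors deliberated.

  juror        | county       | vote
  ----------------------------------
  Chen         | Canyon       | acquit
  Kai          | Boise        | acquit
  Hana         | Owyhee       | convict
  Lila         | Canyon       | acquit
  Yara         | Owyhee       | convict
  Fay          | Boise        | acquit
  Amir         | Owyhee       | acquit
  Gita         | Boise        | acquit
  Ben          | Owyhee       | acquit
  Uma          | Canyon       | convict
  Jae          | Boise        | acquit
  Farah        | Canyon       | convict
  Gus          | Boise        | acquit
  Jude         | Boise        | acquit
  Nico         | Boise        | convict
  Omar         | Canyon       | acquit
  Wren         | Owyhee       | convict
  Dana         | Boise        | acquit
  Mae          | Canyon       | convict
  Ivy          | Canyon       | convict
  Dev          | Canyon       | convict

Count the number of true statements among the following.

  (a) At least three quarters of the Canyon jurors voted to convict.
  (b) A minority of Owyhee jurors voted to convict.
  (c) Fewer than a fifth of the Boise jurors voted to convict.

(a) Canyon: |A| = 8, |A ∩ B| = 5; needs |A ∩ B| / |A| ≥ 3/4 — false.
(b) Owyhee: |A| = 5, |A ∩ B| = 3; needs |A ∩ B| < |A ∖ B| — false.
(c) Boise: |A| = 8, |A ∩ B| = 1; needs |A ∩ B| / |A| < 1/5 — true.

1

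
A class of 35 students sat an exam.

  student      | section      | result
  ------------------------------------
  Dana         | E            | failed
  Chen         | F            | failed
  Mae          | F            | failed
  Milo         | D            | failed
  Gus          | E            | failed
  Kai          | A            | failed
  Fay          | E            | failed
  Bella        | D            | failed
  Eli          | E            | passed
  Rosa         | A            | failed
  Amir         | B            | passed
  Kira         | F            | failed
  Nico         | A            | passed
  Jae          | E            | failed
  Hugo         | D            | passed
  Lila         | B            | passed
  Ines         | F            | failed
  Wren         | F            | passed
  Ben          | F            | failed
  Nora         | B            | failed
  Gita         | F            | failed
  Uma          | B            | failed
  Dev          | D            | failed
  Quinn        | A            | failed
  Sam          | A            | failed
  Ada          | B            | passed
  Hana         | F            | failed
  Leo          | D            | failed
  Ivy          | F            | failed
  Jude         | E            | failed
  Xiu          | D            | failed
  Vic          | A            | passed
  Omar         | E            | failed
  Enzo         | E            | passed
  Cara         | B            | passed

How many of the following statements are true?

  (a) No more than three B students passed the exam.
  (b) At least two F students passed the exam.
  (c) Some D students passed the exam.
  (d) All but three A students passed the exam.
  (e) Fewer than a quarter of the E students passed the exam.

(a) B: |A| = 6, |A ∩ B| = 4; needs |A ∩ B| ≤ 3 — false.
(b) F: |A| = 9, |A ∩ B| = 1; needs |A ∩ B| ≥ 2 — false.
(c) D: |A| = 6, |A ∩ B| = 1; needs A ∩ B ≠ ∅ (|A ∩ B| ≥ 1) — true.
(d) A: |A| = 6, |A ∩ B| = 2; needs |A ∖ B| = 3 — false.
(e) E: |A| = 8, |A ∩ B| = 2; needs |A ∩ B| / |A| < 1/4 — false.

1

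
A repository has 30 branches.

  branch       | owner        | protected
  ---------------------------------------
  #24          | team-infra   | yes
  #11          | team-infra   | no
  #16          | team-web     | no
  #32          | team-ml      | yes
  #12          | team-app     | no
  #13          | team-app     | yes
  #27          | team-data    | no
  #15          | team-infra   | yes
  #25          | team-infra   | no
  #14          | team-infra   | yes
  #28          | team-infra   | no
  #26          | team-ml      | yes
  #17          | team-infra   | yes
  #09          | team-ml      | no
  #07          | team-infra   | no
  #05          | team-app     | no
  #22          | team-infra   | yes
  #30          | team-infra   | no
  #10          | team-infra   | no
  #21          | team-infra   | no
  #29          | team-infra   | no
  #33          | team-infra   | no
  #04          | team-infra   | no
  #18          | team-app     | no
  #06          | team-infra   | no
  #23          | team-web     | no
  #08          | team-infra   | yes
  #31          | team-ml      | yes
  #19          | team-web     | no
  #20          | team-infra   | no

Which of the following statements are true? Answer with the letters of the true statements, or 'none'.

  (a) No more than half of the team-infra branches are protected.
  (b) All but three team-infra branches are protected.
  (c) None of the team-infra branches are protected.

(a)

|A| = 18, |A ∩ B| = 6, |A ∖ B| = 12.
(a) |A ∩ B| ≤ |A ∖ B|: holds.
(b) |A ∖ B| = 3: fails.
(c) A ∩ B = ∅ (|A ∩ B| = 0): fails.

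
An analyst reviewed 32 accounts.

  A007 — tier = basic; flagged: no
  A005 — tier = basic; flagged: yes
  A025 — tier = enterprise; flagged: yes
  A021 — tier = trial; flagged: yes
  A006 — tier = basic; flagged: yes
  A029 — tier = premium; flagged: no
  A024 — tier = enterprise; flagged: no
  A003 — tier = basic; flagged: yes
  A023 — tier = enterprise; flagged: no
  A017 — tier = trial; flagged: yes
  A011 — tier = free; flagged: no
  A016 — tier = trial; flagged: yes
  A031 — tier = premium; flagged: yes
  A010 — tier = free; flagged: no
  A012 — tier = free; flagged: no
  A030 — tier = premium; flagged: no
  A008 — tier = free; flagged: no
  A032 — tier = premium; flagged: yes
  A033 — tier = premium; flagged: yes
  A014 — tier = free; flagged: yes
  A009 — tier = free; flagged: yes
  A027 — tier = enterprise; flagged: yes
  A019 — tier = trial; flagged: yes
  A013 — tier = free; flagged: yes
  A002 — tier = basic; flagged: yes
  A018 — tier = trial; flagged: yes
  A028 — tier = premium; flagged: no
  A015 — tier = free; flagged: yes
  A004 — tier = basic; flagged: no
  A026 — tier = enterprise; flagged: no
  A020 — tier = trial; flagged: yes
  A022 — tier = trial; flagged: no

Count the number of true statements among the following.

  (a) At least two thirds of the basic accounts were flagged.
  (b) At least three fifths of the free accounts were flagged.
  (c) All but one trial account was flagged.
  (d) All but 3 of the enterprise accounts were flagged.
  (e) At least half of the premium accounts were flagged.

4

(a) basic: |A| = 6, |A ∩ B| = 4; needs |A ∩ B| / |A| ≥ 2/3 — true.
(b) free: |A| = 8, |A ∩ B| = 4; needs |A ∩ B| / |A| ≥ 3/5 — false.
(c) trial: |A| = 7, |A ∩ B| = 6; needs |A ∖ B| = 1 — true.
(d) enterprise: |A| = 5, |A ∩ B| = 2; needs |A ∖ B| = 3 — true.
(e) premium: |A| = 6, |A ∩ B| = 3; needs |A ∩ B| ≥ |A ∖ B| — true.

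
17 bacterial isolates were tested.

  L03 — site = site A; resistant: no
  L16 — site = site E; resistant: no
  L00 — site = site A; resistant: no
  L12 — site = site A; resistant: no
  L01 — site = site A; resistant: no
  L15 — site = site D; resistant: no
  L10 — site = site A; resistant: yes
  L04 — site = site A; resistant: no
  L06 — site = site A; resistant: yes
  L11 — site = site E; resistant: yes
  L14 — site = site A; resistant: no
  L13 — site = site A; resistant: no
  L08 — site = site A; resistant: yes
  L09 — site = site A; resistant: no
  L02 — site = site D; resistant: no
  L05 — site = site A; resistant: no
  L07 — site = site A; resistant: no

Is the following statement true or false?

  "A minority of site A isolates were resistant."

True

'A minority of site A isolates were resistant' holds iff |A ∩ B| < |A ∖ B|.
A (the restrictor) = {L03, L00, L12, L01, L10, L04, L06, L14, L13, L08, L09, L05, L07}, |A| = 13.
A ∩ B = {L10, L06, L08}, so |A ∩ B| = 3.
A ∖ B = {L03, L00, L12, L01, L04, L14, L13, L09, L05, L07}, so |A ∖ B| = 10.
3 < 10, so the statement is true.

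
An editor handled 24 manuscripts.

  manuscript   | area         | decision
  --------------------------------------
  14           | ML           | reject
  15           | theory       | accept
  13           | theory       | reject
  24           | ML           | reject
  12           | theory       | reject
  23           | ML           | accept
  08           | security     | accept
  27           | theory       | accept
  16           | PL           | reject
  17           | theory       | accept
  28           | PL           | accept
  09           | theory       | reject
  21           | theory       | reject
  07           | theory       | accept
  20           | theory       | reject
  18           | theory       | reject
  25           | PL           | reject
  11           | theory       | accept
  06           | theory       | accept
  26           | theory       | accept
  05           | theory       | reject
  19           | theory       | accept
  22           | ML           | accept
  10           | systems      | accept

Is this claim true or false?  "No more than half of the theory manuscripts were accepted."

False

The determiner here denotes the relation: |A ∩ B| ≤ |A ∖ B|.
|A| = 15, |A ∩ B| = 8, |A ∖ B| = 7.
8 > 7, so the statement is false.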